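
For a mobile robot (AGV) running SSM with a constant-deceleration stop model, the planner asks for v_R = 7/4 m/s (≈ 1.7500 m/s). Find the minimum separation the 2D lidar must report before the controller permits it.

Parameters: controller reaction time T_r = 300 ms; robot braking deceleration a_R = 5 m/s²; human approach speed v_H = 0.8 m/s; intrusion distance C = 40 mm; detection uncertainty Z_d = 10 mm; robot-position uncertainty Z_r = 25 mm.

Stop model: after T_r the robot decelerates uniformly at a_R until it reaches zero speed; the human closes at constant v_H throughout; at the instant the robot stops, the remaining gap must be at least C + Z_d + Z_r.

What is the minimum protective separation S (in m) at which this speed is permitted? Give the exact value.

stop time T_s = (7/4)/5 = 0.3500 s
reaction-phase robot travel = 1.7500·0.3000 = 0.5250 m
robot under decel: 1.7500²/(2·5.0000) = 0.3063 m
human over T_r+T_s: 0.8000·(0.3000+0.3500) = 0.5200 m
margins: 0.0400+0.0100+0.0250 = 0.0750 m
S_min ≈ 0.5250+0.3063+0.5200+0.0750  ⇒  S_min = 1141/800 m

S_min = 1141/800 m = 1.4263 m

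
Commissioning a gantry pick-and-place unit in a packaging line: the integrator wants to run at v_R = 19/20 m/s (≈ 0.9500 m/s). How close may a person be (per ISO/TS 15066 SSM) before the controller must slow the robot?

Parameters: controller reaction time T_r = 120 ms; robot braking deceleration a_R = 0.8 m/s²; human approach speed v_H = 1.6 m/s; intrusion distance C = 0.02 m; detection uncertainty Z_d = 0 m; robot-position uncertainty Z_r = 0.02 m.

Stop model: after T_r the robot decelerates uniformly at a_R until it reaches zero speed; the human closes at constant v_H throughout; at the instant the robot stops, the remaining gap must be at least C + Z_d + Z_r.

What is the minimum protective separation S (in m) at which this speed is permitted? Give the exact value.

T_s = v_R/a_R = (19/20)/(4/5) = 1.1875 s
robot covers v_R·T_r = 0.9500·0.1200 = 0.1140 m before braking
robot under decel: 0.9500²/(2·0.8000) = 0.5641 m
human over T_r+T_s: 1.6000·(0.1200+1.1875) = 2.0920 m
C+Z_d+Z_r = 0.0200+0.0000+0.0200 = 0.0400 m
S_min ≈ 0.1140+0.5641+2.0920+0.0400  ⇒  S_min = 44961/16000 m

S_min = 44961/16000 m = 2.8101 m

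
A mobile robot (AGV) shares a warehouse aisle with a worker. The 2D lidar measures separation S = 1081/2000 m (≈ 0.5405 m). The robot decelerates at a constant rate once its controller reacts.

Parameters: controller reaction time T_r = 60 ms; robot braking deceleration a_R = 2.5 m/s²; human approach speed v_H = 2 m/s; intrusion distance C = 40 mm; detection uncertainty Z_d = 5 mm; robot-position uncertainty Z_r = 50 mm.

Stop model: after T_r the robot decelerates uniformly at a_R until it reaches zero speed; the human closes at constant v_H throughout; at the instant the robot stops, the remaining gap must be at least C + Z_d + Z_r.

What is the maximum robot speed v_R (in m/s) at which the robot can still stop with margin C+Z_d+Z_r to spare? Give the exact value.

quadratic (1/5)·v² + (43/50)·v + (-651/2000) = 0
  disc = (43/50)² − 4·(1/5)·(-651/2000) = 1 ; √disc = 1
  v_R = (−(43/50) + 1) / (2·(1/5)) = 7/20 m/s
check:
T_s = v_R/a_R = (7/20)/(5/2) = 0.1400 s
robot covers v_R·T_r = 0.3500·0.0600 = 0.0210 m before braking
braking distance = 0.3500²/(2·2.5000) = 0.0245 m
human closes 2.0000·0.2000 = 0.4000 m
margins: 0.0400+0.0050+0.0500 = 0.0950 m
sum ≈ 0.0210+0.0245+0.4000+0.0950 ≈ 0.5405 m = S ✓

v_R_max = 7/20 m/s = 0.3500 m/s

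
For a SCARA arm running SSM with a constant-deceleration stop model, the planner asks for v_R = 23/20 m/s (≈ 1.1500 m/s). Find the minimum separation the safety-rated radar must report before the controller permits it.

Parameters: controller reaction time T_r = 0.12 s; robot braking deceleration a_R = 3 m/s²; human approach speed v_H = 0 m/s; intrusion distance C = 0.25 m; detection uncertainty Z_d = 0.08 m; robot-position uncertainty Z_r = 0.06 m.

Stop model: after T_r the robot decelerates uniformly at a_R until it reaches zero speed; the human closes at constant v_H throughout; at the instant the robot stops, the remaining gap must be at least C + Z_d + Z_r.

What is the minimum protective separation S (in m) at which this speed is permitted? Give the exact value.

T_s = v_R/a_R = (23/20)/3 = 0.3833 s
reaction-phase robot travel = 1.1500·0.1200 = 0.1380 m
robot covers 1.1500·0.3833 − ½·3.0000·0.3833² = 0.2204 m while stopping
human closes 0.0000·0.5033 = 0.0000 m
residual clearance needed = 0.2500+0.0800+0.0600 = 0.3900 m
S_min ≈ 0.1380+0.2204+0.0000+0.3900  ⇒  S_min = 8981/12000 m

S_min = 8981/12000 m = 0.7484 m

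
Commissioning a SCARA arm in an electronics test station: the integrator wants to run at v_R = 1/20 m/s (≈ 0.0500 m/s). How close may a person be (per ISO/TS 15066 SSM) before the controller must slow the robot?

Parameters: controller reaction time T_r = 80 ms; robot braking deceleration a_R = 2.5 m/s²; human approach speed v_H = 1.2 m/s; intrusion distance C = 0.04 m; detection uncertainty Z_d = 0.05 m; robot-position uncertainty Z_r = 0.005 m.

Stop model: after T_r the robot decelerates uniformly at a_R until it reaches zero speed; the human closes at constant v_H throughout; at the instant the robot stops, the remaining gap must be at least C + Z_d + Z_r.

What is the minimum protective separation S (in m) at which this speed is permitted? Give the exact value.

S_min = 439/2000 m = 0.2195 m

stop time T_s = (1/20)/(5/2) = 0.0200 s
reaction-phase robot travel = 0.0500·0.0800 = 0.0040 m
robot covers 0.0500·0.0200 − ½·2.5000·0.0200² = 0.0005 m while stopping
human closes 1.2000·0.1000 = 0.1200 m
residual clearance needed = 0.0400+0.0500+0.0050 = 0.0950 m
S_min ≈ 0.0040+0.0005+0.1200+0.0950  ⇒  S_min = 439/2000 m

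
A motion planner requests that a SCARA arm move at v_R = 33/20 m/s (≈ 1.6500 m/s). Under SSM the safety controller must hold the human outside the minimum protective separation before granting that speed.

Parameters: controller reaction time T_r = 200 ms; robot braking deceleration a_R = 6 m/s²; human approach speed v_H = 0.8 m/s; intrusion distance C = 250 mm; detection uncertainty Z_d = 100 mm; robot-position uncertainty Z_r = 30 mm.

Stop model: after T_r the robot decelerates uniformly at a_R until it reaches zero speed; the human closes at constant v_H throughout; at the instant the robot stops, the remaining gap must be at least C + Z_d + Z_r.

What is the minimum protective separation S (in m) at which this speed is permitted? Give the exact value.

stop time T_s = (33/20)/6 = 0.2750 s
robot in T_r: 1.6500·0.2000 = 0.3300 m
braking distance = 1.6500²/(2·6.0000) = 0.2269 m
person approaches 0.8000·(0.2000+0.2750) = 0.3800 m
C+Z_d+Z_r = 0.2500+0.1000+0.0300 = 0.3800 m
S_min ≈ 0.3300+0.2269+0.3800+0.3800  ⇒  S_min = 2107/1600 m

S_min = 2107/1600 m = 1.3169 m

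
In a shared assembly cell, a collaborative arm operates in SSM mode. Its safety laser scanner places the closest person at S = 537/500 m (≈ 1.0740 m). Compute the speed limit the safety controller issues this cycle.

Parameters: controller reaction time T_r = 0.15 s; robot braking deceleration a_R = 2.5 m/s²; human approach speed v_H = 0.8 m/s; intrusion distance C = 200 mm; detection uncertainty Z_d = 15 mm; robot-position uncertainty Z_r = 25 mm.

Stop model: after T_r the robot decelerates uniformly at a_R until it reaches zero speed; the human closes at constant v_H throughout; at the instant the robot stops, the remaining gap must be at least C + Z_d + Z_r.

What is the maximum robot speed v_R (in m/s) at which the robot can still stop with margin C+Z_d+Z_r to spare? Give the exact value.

at the boundary: (1/5)·v² + (47/100)·v + (-357/500) = 0
  disc = (47/100)² − 4·(1/5)·(-357/500) = 7921/10000 ; √disc = 89/100
  v_R = (−(47/100) + 89/100) / (2·(1/5)) = 21/20 m/s
check:
T_s = v_R/a_R = (21/20)/(5/2) = 0.4200 s
robot covers v_R·T_r = 1.0500·0.1500 = 0.1575 m before braking
braking distance = 1.0500²/(2·2.5000) = 0.2205 m
human over T_r+T_s: 0.8000·(0.1500+0.4200) = 0.4560 m
margins: 0.2000+0.0150+0.0250 = 0.2400 m
sum ≈ 0.1575+0.2205+0.4560+0.2400 ≈ 1.0740 m = S ✓

v_R_max = 21/20 m/s = 1.0500 m/s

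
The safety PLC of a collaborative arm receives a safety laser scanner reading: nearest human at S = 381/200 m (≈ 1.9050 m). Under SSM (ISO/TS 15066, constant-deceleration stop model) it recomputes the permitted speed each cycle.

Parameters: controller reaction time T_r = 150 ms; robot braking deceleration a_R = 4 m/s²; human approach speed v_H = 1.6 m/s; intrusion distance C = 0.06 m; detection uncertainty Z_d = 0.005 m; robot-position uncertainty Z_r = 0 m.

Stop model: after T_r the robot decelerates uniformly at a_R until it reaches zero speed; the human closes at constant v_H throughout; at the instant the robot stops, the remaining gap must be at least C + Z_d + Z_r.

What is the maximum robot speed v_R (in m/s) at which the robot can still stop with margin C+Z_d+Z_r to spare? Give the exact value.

collect terms ⇒ (1/8)·v_R² + (11/20)·v_R + (-8/5) = 0
  disc = (11/20)² − 4·(1/8)·(-8/5) = 441/400 ; √disc = 21/20
  v_R = (−(11/20) + 21/20) / (2·(1/8)) = 2 m/s
check:
braking lasts T_s = 2/4 = 0.5000 s
robot in T_r: 2.0000·0.1500 = 0.3000 m
robot under decel: 2.0000²/(2·4.0000) = 0.5000 m
human over T_r+T_s: 1.6000·(0.1500+0.5000) = 1.0400 m
margins: 0.0600+0.0050+0.0000 = 0.0650 m
sum ≈ 0.3000+0.5000+1.0400+0.0650 ≈ 1.9050 m = S ✓

v_R_max = 2 m/s = 2.0000 m/s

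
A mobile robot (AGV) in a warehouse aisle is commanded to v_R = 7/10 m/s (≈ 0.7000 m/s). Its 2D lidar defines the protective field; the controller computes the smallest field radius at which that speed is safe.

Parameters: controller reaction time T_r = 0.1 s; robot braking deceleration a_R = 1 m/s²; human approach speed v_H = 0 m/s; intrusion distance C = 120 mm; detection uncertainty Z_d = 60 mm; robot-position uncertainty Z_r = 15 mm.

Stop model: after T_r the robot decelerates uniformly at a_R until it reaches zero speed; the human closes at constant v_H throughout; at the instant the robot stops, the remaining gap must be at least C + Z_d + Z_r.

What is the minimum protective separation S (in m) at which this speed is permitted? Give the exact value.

S_min = 51/100 m = 0.5100 m

braking lasts T_s = (7/10)/1 = 0.7000 s
robot covers v_R·T_r = 0.7000·0.1000 = 0.0700 m before braking
braking distance = 0.7000²/(2·1.0000) = 0.2450 m
person approaches 0.0000·(0.1000+0.7000) = 0.0000 m
C+Z_d+Z_r = 0.1200+0.0600+0.0150 = 0.1950 m
S_min ≈ 0.0700+0.2450+0.0000+0.1950  ⇒  S_min = 51/100 m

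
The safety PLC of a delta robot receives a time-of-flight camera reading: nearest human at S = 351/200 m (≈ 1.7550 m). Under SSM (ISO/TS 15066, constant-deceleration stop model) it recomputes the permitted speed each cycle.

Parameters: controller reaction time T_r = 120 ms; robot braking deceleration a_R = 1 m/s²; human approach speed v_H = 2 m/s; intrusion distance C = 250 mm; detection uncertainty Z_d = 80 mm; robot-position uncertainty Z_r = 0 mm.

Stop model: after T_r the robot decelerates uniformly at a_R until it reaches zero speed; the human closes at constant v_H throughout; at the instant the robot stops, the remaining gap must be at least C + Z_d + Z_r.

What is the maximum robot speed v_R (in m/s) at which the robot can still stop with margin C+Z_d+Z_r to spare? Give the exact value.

at the boundary: (1/2)·v² + (53/25)·v + (-237/200) = 0
  disc = (53/25)² − 4·(1/2)·(-237/200) = 17161/2500 ; √disc = 131/50
  v_R = (−(53/25) + 131/50) / (2·(1/2)) = 1/2 m/s
check:
stop time T_s = (1/2)/1 = 0.5000 s
reaction-phase robot travel = 0.5000·0.1200 = 0.0600 m
robot under decel: 0.5000²/(2·1.0000) = 0.1250 m
human over T_r+T_s: 2.0000·(0.1200+0.5000) = 1.2400 m
residual clearance needed = 0.2500+0.0800+0.0000 = 0.3300 m
sum ≈ 0.0600+0.1250+1.2400+0.3300 ≈ 1.7550 m = S ✓

v_R_max = 1/2 m/s = 0.5000 m/s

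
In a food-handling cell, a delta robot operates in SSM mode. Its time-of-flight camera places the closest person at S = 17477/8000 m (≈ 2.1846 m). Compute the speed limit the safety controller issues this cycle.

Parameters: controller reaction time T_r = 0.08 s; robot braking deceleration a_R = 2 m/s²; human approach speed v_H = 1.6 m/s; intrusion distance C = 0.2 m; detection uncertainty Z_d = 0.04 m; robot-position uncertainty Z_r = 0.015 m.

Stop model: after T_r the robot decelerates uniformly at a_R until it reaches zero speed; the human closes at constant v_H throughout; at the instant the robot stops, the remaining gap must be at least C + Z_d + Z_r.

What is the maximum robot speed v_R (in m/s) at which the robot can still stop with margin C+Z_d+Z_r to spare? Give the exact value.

v_R_max = 29/20 m/s = 1.4500 m/s

at the boundary: (1/4)·v² + (22/25)·v + (-14413/8000) = 0
  disc = (22/25)² − 4·(1/4)·(-14413/8000) = 103041/40000 ; √disc = 321/200
  v_R = (−(22/25) + 321/200) / (2·(1/4)) = 29/20 m/s
check:
T_s = v_R/a_R = (29/20)/2 = 0.7250 s
robot covers v_R·T_r = 1.4500·0.0800 = 0.1160 m before braking
braking distance = 1.4500²/(2·2.0000) = 0.5256 m
person approaches 1.6000·(0.0800+0.7250) = 1.2880 m
C+Z_d+Z_r = 0.2000+0.0400+0.0150 = 0.2550 m
sum ≈ 0.1160+0.5256+1.2880+0.2550 ≈ 2.1846 m = S ✓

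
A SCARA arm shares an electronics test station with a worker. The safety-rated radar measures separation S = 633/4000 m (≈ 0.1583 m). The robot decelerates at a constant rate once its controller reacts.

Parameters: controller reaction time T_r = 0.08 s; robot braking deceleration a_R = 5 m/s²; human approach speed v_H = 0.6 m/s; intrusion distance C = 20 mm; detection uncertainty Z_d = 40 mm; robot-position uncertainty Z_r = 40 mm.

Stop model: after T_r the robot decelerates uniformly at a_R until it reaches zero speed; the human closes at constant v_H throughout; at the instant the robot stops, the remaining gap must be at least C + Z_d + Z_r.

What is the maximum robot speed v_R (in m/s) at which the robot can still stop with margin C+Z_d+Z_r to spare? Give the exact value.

v_R_max = 1/20 m/s = 0.0500 m/s

collect terms ⇒ (1/10)·v_R² + (1/5)·v_R + (-41/4000) = 0
  disc = (1/5)² − 4·(1/10)·(-41/4000) = 441/10000 ; √disc = 21/100
  v_R = (−(1/5) + 21/100) / (2·(1/10)) = 1/20 m/s
check:
braking lasts T_s = (1/20)/5 = 0.0100 s
reaction-phase robot travel = 0.0500·0.0800 = 0.0040 m
braking distance = 0.0500²/(2·5.0000) = 0.0003 m
human over T_r+T_s: 0.6000·(0.0800+0.0100) = 0.0540 m
C+Z_d+Z_r = 0.0200+0.0400+0.0400 = 0.1000 m
sum ≈ 0.0040+0.0003+0.0540+0.1000 ≈ 0.1583 m = S ✓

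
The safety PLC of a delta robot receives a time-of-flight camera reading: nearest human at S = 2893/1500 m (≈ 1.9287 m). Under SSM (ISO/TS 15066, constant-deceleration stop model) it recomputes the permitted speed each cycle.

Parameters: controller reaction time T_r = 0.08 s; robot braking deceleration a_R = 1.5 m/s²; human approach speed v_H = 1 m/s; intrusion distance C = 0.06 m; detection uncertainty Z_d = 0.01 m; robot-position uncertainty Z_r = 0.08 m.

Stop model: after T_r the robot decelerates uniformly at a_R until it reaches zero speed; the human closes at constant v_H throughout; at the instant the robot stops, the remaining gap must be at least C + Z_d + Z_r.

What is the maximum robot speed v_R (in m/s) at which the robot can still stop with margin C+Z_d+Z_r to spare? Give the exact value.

at the boundary: (1/3)·v² + (56/75)·v + (-637/375) = 0
  disc = (56/75)² − 4·(1/3)·(-637/375) = 1764/625 ; √disc = 42/25
  v_R = (−(56/75) + 42/25) / (2·(1/3)) = 7/5 m/s
check:
stop time T_s = (7/5)/(3/2) = 0.9333 s
reaction-phase robot travel = 1.4000·0.0800 = 0.1120 m
robot under decel: 1.4000²/(2·1.5000) = 0.6533 m
human over T_r+T_s: 1.0000·(0.0800+0.9333) = 1.0133 m
residual clearance needed = 0.0600+0.0100+0.0800 = 0.1500 m
sum ≈ 0.1120+0.6533+1.0133+0.1500 ≈ 1.9287 m = S ✓

v_R_max = 7/5 m/s = 1.4000 m/s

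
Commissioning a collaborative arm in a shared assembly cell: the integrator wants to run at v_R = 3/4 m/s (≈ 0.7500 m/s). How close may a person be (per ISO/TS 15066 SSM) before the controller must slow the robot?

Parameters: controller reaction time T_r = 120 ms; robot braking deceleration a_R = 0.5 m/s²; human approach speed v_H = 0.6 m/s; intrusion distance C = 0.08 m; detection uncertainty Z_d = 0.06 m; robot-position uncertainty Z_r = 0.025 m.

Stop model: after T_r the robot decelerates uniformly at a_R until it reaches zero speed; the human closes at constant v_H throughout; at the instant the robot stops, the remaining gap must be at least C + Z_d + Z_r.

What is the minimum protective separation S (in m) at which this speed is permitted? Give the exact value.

T_s = v_R/a_R = (3/4)/(1/2) = 1.5000 s
robot covers v_R·T_r = 0.7500·0.1200 = 0.0900 m before braking
braking distance = 0.7500²/(2·0.5000) = 0.5625 m
human over T_r+T_s: 0.6000·(0.1200+1.5000) = 0.9720 m
C+Z_d+Z_r = 0.0800+0.0600+0.0250 = 0.1650 m
S_min ≈ 0.0900+0.5625+0.9720+0.1650  ⇒  S_min = 3579/2000 m

S_min = 3579/2000 m = 1.7895 m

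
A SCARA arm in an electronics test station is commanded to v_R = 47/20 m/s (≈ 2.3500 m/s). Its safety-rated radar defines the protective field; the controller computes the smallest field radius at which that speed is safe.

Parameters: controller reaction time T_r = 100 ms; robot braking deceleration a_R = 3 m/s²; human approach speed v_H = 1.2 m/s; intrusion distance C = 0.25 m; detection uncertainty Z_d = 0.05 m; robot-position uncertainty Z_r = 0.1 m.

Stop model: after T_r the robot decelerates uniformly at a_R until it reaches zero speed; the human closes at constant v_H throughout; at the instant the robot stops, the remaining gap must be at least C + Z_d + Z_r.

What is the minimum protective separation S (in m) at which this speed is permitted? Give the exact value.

S_min = 6277/2400 m = 2.6154 m

T_s = v_R/a_R = (47/20)/3 = 0.7833 s
robot in T_r: 2.3500·0.1000 = 0.2350 m
robot covers 2.3500·0.7833 − ½·3.0000·0.7833² = 0.9204 m while stopping
human closes 1.2000·0.8833 = 1.0600 m
residual clearance needed = 0.2500+0.0500+0.1000 = 0.4000 m
S_min ≈ 0.2350+0.9204+1.0600+0.4000  ⇒  S_min = 6277/2400 m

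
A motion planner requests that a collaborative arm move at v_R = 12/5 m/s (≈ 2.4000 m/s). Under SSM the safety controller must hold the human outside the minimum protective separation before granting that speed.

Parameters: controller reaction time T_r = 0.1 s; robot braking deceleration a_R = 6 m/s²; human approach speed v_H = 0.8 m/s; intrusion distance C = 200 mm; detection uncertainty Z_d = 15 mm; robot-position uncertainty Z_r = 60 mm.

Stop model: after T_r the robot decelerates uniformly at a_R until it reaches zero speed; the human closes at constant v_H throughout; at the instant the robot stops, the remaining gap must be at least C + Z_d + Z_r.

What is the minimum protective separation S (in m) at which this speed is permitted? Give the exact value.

S_min = 279/200 m = 1.3950 m

T_s = v_R/a_R = (12/5)/6 = 0.4000 s
robot in T_r: 2.4000·0.1000 = 0.2400 m
braking distance = 2.4000²/(2·6.0000) = 0.4800 m
human closes 0.8000·0.5000 = 0.4000 m
residual clearance needed = 0.2000+0.0150+0.0600 = 0.2750 m
S_min ≈ 0.2400+0.4800+0.4000+0.2750  ⇒  S_min = 279/200 m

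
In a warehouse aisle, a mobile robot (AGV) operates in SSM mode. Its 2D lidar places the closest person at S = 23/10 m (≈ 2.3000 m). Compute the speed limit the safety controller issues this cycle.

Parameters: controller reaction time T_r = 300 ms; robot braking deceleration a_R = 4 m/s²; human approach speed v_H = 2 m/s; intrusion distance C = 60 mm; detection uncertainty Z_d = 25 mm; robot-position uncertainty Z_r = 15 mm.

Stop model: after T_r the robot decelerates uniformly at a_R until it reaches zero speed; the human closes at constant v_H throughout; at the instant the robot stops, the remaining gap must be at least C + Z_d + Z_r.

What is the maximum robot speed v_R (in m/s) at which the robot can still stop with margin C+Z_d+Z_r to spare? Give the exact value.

v_R_max = 8/5 m/s = 1.6000 m/s

at the boundary: (1/8)·v² + (4/5)·v + (-8/5) = 0
  disc = (4/5)² − 4·(1/8)·(-8/5) = 36/25 ; √disc = 6/5
  v_R = (−(4/5) + 6/5) / (2·(1/8)) = 8/5 m/s
check:
stop time T_s = (8/5)/4 = 0.4000 s
robot in T_r: 1.6000·0.3000 = 0.4800 m
braking distance = 1.6000²/(2·4.0000) = 0.3200 m
human over T_r+T_s: 2.0000·(0.3000+0.4000) = 1.4000 m
margins: 0.0600+0.0250+0.0150 = 0.1000 m
sum ≈ 0.4800+0.3200+1.4000+0.1000 ≈ 2.3000 m = S ✓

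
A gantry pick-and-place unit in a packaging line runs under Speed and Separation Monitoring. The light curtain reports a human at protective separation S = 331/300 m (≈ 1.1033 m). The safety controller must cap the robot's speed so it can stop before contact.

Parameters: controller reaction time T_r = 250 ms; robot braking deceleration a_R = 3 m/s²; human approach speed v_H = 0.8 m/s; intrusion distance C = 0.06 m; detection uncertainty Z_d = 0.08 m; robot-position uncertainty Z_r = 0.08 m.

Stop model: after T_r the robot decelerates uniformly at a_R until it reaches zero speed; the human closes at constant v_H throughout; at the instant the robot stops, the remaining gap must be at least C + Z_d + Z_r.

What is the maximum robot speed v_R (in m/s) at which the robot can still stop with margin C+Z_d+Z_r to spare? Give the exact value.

at the boundary: (1/6)·v² + (31/60)·v + (-41/60) = 0
  disc = (31/60)² − 4·(1/6)·(-41/60) = 289/400 ; √disc = 17/20
  v_R = (−(31/60) + 17/20) / (2·(1/6)) = 1 m/s
check:
braking lasts T_s = 1/3 = 0.3333 s
robot in T_r: 1.0000·0.2500 = 0.2500 m
robot under decel: 1.0000²/(2·3.0000) = 0.1667 m
human closes 0.8000·0.5833 = 0.4667 m
margins: 0.0600+0.0800+0.0800 = 0.2200 m
sum ≈ 0.2500+0.1667+0.4667+0.2200 ≈ 1.1033 m = S ✓

v_R_max = 1 m/s = 1.0000 m/s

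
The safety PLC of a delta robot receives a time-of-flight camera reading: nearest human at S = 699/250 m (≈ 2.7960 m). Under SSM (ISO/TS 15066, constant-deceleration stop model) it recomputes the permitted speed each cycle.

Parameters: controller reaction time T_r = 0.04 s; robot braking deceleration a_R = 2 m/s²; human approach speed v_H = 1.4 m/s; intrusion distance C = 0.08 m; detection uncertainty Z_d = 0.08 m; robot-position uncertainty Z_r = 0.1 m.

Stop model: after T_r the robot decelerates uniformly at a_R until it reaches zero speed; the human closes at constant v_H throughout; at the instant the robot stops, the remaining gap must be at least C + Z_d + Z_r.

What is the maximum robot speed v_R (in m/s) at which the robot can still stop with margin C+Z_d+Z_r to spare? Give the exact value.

v_R_max = 2 m/s = 2.0000 m/s

collect terms ⇒ (1/4)·v_R² + (37/50)·v_R + (-62/25) = 0
  disc = (37/50)² − 4·(1/4)·(-62/25) = 7569/2500 ; √disc = 87/50
  v_R = (−(37/50) + 87/50) / (2·(1/4)) = 2 m/s
check:
stop time T_s = 2/2 = 1.0000 s
robot in T_r: 2.0000·0.0400 = 0.0800 m
braking distance = 2.0000²/(2·2.0000) = 1.0000 m
human over T_r+T_s: 1.4000·(0.0400+1.0000) = 1.4560 m
C+Z_d+Z_r = 0.0800+0.0800+0.1000 = 0.2600 m
sum ≈ 0.0800+1.0000+1.4560+0.2600 ≈ 2.7960 m = S ✓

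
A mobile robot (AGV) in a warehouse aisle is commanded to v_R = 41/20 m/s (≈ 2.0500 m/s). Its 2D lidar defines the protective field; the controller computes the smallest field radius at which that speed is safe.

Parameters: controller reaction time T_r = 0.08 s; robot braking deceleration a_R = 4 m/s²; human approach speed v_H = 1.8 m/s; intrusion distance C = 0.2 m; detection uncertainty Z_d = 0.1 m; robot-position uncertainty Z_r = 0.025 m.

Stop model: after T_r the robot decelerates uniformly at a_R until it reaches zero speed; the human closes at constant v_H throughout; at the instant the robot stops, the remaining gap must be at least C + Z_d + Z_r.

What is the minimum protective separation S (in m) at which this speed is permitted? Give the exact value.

S_min = 33293/16000 m = 2.0808 m

T_s = v_R/a_R = (41/20)/4 = 0.5125 s
robot covers v_R·T_r = 2.0500·0.0800 = 0.1640 m before braking
robot covers 2.0500·0.5125 − ½·4.0000·0.5125² = 0.5253 m while stopping
human closes 1.8000·0.5925 = 1.0665 m
margins: 0.2000+0.1000+0.0250 = 0.3250 m
S_min ≈ 0.1640+0.5253+1.0665+0.3250  ⇒  S_min = 33293/16000 m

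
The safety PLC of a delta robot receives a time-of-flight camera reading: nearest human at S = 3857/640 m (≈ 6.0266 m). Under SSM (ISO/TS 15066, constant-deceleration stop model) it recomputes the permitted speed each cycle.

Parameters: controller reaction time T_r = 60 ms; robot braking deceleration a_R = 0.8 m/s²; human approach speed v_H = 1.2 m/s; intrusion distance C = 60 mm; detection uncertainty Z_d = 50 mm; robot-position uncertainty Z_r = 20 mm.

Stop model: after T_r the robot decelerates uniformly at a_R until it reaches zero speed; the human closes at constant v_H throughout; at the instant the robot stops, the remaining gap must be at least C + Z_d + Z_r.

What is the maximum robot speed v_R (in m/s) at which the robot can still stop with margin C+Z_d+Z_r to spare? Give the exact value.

quadratic (5/8)·v² + (39/25)·v + (-93193/16000) = 0
  disc = (39/25)² − 4·(5/8)·(-93193/16000) = 2719201/160000 ; √disc = 1649/400
  v_R = (−(39/25) + 1649/400) / (2·(5/8)) = 41/20 m/s
check:
T_s = v_R/a_R = (41/20)/(4/5) = 2.5625 s
robot covers v_R·T_r = 2.0500·0.0600 = 0.1230 m before braking
robot covers 2.0500·2.5625 − ½·0.8000·2.5625² = 2.6266 m while stopping
human closes 1.2000·2.6225 = 3.1470 m
margins: 0.0600+0.0500+0.0200 = 0.1300 m
sum ≈ 0.1230+2.6266+3.1470+0.1300 ≈ 6.0266 m = S ✓

v_R_max = 41/20 m/s = 2.0500 m/s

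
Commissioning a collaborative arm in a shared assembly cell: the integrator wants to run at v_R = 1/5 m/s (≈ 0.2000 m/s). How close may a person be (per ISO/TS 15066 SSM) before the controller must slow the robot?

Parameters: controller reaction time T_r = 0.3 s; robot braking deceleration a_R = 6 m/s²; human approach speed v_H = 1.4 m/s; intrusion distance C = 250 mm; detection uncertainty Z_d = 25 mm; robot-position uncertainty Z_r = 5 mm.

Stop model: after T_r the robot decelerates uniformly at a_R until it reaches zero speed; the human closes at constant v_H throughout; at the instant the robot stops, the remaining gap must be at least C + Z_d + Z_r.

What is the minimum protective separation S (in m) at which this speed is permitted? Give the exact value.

S_min = 81/100 m = 0.8100 m

stop time T_s = (1/5)/6 = 0.0333 s
reaction-phase robot travel = 0.2000·0.3000 = 0.0600 m
robot covers 0.2000·0.0333 − ½·6.0000·0.0333² = 0.0033 m while stopping
human closes 1.4000·0.3333 = 0.4667 m
margins: 0.2500+0.0250+0.0050 = 0.2800 m
S_min ≈ 0.0600+0.0033+0.4667+0.2800  ⇒  S_min = 81/100 m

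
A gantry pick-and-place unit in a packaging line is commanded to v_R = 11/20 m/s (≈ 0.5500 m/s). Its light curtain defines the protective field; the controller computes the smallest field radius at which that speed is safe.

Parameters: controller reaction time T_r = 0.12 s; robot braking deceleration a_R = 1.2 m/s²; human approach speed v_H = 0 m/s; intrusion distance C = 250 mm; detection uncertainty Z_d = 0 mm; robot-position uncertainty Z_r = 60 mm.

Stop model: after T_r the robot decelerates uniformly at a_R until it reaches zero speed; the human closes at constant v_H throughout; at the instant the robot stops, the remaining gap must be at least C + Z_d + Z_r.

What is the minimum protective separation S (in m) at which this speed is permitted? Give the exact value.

T_s = v_R/a_R = (11/20)/(6/5) = 0.4583 s
robot covers v_R·T_r = 0.5500·0.1200 = 0.0660 m before braking
robot under decel: 0.5500²/(2·1.2000) = 0.1260 m
human over T_r+T_s: 0.0000·(0.1200+0.4583) = 0.0000 m
margins: 0.2500+0.0000+0.0600 = 0.3100 m
S_min ≈ 0.0660+0.1260+0.0000+0.3100  ⇒  S_min = 12049/24000 m

S_min = 12049/24000 m = 0.5020 m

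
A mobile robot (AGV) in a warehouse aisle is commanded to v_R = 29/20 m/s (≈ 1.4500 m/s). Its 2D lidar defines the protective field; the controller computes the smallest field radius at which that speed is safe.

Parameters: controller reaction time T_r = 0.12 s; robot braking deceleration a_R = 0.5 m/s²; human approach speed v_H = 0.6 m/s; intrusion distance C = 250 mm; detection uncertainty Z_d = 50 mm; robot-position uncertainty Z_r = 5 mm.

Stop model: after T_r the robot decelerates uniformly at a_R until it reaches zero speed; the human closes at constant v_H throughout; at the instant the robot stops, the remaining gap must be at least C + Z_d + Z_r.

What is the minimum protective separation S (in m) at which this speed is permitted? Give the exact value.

T_s = v_R/a_R = (29/20)/(1/2) = 2.9000 s
robot covers v_R·T_r = 1.4500·0.1200 = 0.1740 m before braking
robot under decel: 1.4500²/(2·0.5000) = 2.1025 m
human closes 0.6000·3.0200 = 1.8120 m
margins: 0.2500+0.0500+0.0050 = 0.3050 m
S_min ≈ 0.1740+2.1025+1.8120+0.3050  ⇒  S_min = 8787/2000 m

S_min = 8787/2000 m = 4.3935 m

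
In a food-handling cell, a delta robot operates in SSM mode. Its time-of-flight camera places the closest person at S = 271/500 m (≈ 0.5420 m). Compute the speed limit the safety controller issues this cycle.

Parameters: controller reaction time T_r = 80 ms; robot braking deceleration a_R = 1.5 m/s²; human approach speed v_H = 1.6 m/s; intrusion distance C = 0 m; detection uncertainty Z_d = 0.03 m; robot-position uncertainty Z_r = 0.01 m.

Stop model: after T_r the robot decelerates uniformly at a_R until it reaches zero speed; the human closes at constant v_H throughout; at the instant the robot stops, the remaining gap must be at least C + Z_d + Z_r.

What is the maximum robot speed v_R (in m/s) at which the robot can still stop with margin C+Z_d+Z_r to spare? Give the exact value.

v_R_max = 3/10 m/s = 0.3000 m/s

collect terms ⇒ (1/3)·v_R² + (86/75)·v_R + (-187/500) = 0
  disc = (86/75)² − 4·(1/3)·(-187/500) = 10201/5625 ; √disc = 101/75
  v_R = (−(86/75) + 101/75) / (2·(1/3)) = 3/10 m/s
check:
stop time T_s = (3/10)/(3/2) = 0.2000 s
robot in T_r: 0.3000·0.0800 = 0.0240 m
robot covers 0.3000·0.2000 − ½·1.5000·0.2000² = 0.0300 m while stopping
person approaches 1.6000·(0.0800+0.2000) = 0.4480 m
C+Z_d+Z_r = 0.0000+0.0300+0.0100 = 0.0400 m
sum ≈ 0.0240+0.0300+0.4480+0.0400 ≈ 0.5420 m = S ✓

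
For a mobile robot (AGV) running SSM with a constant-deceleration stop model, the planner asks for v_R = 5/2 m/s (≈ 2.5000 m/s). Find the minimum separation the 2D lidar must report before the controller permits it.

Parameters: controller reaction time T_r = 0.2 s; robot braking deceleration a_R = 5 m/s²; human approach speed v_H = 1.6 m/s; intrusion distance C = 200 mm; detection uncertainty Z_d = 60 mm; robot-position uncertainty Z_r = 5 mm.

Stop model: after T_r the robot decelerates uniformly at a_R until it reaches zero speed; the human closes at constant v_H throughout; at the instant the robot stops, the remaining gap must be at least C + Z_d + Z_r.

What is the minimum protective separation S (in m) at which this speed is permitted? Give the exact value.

braking lasts T_s = (5/2)/5 = 0.5000 s
reaction-phase robot travel = 2.5000·0.2000 = 0.5000 m
braking distance = 2.5000²/(2·5.0000) = 0.6250 m
person approaches 1.6000·(0.2000+0.5000) = 1.1200 m
residual clearance needed = 0.2000+0.0600+0.0050 = 0.2650 m
S_min ≈ 0.5000+0.6250+1.1200+0.2650  ⇒  S_min = 251/100 m

S_min = 251/100 m = 2.5100 m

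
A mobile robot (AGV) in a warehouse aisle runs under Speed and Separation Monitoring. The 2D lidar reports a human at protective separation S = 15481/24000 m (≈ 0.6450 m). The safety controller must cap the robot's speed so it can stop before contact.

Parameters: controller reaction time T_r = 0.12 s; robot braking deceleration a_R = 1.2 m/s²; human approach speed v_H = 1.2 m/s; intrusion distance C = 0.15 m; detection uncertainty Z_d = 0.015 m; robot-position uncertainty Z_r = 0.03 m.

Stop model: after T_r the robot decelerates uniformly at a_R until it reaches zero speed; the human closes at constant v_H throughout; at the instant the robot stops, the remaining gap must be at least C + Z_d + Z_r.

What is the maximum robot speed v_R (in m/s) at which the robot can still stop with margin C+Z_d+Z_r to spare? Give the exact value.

v_R_max = 1/4 m/s = 0.2500 m/s

collect terms ⇒ (5/12)·v_R² + (28/25)·v_R + (-1469/4800) = 0
  disc = (28/25)² − 4·(5/12)·(-1469/4800) = 635209/360000 ; √disc = 797/600
  v_R = (−(28/25) + 797/600) / (2·(5/12)) = 1/4 m/s
check:
stop time T_s = (1/4)/(6/5) = 0.2083 s
robot covers v_R·T_r = 0.2500·0.1200 = 0.0300 m before braking
robot covers 0.2500·0.2083 − ½·1.2000·0.2083² = 0.0260 m while stopping
human closes 1.2000·0.3283 = 0.3940 m
residual clearance needed = 0.1500+0.0150+0.0300 = 0.1950 m
sum ≈ 0.0300+0.0260+0.3940+0.1950 ≈ 0.6450 m = S ✓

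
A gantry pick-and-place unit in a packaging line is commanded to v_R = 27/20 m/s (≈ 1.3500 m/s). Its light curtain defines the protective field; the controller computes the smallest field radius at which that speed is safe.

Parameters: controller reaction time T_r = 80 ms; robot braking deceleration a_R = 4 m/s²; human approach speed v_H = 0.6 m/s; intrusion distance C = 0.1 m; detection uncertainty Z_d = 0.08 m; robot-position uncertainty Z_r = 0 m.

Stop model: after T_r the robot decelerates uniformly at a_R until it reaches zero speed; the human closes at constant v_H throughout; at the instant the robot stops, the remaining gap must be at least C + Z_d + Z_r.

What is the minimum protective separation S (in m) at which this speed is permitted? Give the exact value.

T_s = v_R/a_R = (27/20)/4 = 0.3375 s
robot in T_r: 1.3500·0.0800 = 0.1080 m
robot under decel: 1.3500²/(2·4.0000) = 0.2278 m
human over T_r+T_s: 0.6000·(0.0800+0.3375) = 0.2505 m
margins: 0.1000+0.0800+0.0000 = 0.1800 m
S_min ≈ 0.1080+0.2278+0.2505+0.1800  ⇒  S_min = 12261/16000 m

S_min = 12261/16000 m = 0.7663 m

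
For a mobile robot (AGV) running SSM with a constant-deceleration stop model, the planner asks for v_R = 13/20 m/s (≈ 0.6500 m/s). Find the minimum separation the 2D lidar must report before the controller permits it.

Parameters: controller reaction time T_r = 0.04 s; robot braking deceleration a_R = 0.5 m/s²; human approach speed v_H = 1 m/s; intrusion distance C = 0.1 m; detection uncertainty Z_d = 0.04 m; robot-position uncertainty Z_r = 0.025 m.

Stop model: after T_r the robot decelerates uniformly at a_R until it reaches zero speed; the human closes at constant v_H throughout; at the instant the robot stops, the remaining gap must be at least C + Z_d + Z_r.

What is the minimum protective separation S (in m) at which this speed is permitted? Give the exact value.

S_min = 3907/2000 m = 1.9535 m

braking lasts T_s = (13/20)/(1/2) = 1.3000 s
reaction-phase robot travel = 0.6500·0.0400 = 0.0260 m
robot covers 0.6500·1.3000 − ½·0.5000·1.3000² = 0.4225 m while stopping
human over T_r+T_s: 1.0000·(0.0400+1.3000) = 1.3400 m
residual clearance needed = 0.1000+0.0400+0.0250 = 0.1650 m
S_min ≈ 0.0260+0.4225+1.3400+0.1650  ⇒  S_min = 3907/2000 m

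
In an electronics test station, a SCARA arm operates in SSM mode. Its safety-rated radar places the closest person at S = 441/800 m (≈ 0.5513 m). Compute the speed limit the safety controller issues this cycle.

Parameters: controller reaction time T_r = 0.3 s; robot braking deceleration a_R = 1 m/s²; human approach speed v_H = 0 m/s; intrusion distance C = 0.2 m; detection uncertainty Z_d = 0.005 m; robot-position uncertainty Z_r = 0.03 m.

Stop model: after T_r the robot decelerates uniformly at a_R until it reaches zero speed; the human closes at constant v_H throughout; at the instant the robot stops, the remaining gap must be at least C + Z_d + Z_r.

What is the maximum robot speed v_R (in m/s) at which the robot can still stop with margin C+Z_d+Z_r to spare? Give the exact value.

v_R_max = 11/20 m/s = 0.5500 m/s

quadratic (1/2)·v² + (3/10)·v + (-253/800) = 0
  disc = (3/10)² − 4·(1/2)·(-253/800) = 289/400 ; √disc = 17/20
  v_R = (−(3/10) + 17/20) / (2·(1/2)) = 11/20 m/s
check:
T_s = v_R/a_R = (11/20)/1 = 0.5500 s
robot covers v_R·T_r = 0.5500·0.3000 = 0.1650 m before braking
braking distance = 0.5500²/(2·1.0000) = 0.1512 m
human closes 0.0000·0.8500 = 0.0000 m
margins: 0.2000+0.0050+0.0300 = 0.2350 m
sum ≈ 0.1650+0.1512+0.0000+0.2350 ≈ 0.5513 m = S ✓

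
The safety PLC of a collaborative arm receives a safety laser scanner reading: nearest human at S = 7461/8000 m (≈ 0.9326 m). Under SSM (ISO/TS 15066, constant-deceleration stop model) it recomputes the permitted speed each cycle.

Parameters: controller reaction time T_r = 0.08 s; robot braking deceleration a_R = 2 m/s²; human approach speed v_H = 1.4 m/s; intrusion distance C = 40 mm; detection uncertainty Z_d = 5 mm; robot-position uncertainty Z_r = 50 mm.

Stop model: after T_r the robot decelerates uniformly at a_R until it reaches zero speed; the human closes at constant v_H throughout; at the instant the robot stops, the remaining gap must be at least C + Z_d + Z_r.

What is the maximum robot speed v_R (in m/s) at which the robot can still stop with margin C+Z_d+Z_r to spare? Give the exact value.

v_R_max = 3/4 m/s = 0.7500 m/s

collect terms ⇒ (1/4)·v_R² + (39/50)·v_R + (-1161/1600) = 0
  disc = (39/50)² − 4·(1/4)·(-1161/1600) = 53361/40000 ; √disc = 231/200
  v_R = (−(39/50) + 231/200) / (2·(1/4)) = 3/4 m/s
check:
T_s = v_R/a_R = (3/4)/2 = 0.3750 s
robot covers v_R·T_r = 0.7500·0.0800 = 0.0600 m before braking
robot covers 0.7500·0.3750 − ½·2.0000·0.3750² = 0.1406 m while stopping
human over T_r+T_s: 1.4000·(0.0800+0.3750) = 0.6370 m
margins: 0.0400+0.0050+0.0500 = 0.0950 m
sum ≈ 0.0600+0.1406+0.6370+0.0950 ≈ 0.9326 m = S ✓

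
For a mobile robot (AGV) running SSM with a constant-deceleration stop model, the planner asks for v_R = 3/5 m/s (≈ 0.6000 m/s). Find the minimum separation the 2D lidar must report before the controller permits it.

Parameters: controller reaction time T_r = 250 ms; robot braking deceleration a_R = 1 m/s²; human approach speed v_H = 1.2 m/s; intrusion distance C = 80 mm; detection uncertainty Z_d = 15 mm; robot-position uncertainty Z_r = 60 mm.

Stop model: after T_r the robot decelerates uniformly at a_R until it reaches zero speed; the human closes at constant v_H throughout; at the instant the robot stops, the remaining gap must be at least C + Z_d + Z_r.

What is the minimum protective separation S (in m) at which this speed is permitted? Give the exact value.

T_s = v_R/a_R = (3/5)/1 = 0.6000 s
robot in T_r: 0.6000·0.2500 = 0.1500 m
braking distance = 0.6000²/(2·1.0000) = 0.1800 m
human over T_r+T_s: 1.2000·(0.2500+0.6000) = 1.0200 m
margins: 0.0800+0.0150+0.0600 = 0.1550 m
S_min ≈ 0.1500+0.1800+1.0200+0.1550  ⇒  S_min = 301/200 m

S_min = 301/200 m = 1.5050 m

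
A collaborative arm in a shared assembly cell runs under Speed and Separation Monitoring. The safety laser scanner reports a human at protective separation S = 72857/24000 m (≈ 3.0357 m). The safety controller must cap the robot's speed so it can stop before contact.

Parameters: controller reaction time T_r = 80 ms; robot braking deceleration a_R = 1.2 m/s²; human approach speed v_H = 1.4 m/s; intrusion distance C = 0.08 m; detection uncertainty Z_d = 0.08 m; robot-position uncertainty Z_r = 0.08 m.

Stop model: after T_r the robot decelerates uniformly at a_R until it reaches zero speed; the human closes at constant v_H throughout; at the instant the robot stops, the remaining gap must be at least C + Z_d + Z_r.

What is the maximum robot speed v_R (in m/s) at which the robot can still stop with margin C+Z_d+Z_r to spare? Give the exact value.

at the boundary: (5/12)·v² + (187/150)·v + (-64409/24000) = 0
  disc = (187/150)² − 4·(5/12)·(-64409/24000) = 241081/40000 ; √disc = 491/200
  v_R = (−(187/150) + 491/200) / (2·(5/12)) = 29/20 m/s
check:
braking lasts T_s = (29/20)/(6/5) = 1.2083 s
robot in T_r: 1.4500·0.0800 = 0.1160 m
robot covers 1.4500·1.2083 − ½·1.2000·1.2083² = 0.8760 m while stopping
person approaches 1.4000·(0.0800+1.2083) = 1.8037 m
C+Z_d+Z_r = 0.0800+0.0800+0.0800 = 0.2400 m
sum ≈ 0.1160+0.8760+1.8037+0.2400 ≈ 3.0357 m = S ✓

v_R_max = 29/20 m/s = 1.4500 m/s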